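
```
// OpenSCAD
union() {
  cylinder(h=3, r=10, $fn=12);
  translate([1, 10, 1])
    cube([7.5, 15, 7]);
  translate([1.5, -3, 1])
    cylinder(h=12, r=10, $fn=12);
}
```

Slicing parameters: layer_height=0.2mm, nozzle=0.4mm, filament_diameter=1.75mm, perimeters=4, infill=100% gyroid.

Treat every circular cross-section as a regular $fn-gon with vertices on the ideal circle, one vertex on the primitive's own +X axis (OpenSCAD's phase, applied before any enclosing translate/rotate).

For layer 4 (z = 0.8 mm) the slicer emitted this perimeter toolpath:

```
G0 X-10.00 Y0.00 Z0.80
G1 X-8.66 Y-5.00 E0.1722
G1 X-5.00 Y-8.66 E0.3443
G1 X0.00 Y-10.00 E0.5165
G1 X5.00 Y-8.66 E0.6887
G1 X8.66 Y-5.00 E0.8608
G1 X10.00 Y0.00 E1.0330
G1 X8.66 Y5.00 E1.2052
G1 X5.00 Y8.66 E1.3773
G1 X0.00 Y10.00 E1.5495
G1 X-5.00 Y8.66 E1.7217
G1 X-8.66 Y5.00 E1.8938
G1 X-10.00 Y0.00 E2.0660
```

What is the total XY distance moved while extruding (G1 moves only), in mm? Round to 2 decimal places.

62.12 mm

Sum the Euclidean lengths of each G1 segment: total = 62.12 mm.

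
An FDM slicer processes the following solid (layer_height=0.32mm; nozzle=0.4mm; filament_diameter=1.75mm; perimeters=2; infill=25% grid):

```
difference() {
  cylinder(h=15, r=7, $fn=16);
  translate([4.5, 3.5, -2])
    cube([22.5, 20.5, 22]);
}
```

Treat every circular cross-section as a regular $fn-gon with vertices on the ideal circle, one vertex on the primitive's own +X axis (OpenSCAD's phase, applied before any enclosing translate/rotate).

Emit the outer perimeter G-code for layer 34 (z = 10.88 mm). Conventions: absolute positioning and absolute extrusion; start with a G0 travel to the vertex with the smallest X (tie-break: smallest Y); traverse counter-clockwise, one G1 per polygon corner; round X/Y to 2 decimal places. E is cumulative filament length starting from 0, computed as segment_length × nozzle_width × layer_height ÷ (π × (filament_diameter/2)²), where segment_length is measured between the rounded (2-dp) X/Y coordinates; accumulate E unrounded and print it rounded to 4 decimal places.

At z = 10.88 mm: the cylinder: section is a regular 16-gon, circumradius r=7; the cube at (4.5, 3.5) is present — its section is the full 22.5×20.5 rectangle; Subtracting the remaining from the first: starting from the r=7 cylinder, the 22.5×20.5 cube at (4.5, 3.5) partially overlaps it — only the 1.42 mm² overlap (of its 461.25 mm²) is removed, clipping the outline — 1 connected region. The outline is a single polygon with 18 vertices. Extrusion per mm of travel: 0.4 × 0.32 / (π × 0.875²) = 0.053216. Accumulating E over each segment gives final E = 2.3732.

G0 X-7.00 Y0.00 Z10.88
G1 X-6.47 Y-2.68 E0.1454
G1 X-4.95 Y-4.95 E0.2908
G1 X-2.68 Y-6.47 E0.4361
G1 X0.00 Y-7.00 E0.5815
G1 X2.68 Y-6.47 E0.7269
G1 X4.95 Y-4.95 E0.8723
G1 X6.47 Y-2.68 E1.0177
G1 X7.00 Y0.00 E1.1631
G1 X6.47 Y2.68 E1.3084
G1 X5.92 Y3.50 E1.3610
G1 X4.50 Y3.50 E1.4365
G1 X4.50 Y5.25 E1.5297
G1 X2.68 Y6.47 E1.6463
G1 X0.00 Y7.00 E1.7917
G1 X-2.68 Y6.47 E1.9370
G1 X-4.95 Y4.95 E2.0824
G1 X-6.47 Y2.68 E2.2278
G1 X-7.00 Y0.00 E2.3732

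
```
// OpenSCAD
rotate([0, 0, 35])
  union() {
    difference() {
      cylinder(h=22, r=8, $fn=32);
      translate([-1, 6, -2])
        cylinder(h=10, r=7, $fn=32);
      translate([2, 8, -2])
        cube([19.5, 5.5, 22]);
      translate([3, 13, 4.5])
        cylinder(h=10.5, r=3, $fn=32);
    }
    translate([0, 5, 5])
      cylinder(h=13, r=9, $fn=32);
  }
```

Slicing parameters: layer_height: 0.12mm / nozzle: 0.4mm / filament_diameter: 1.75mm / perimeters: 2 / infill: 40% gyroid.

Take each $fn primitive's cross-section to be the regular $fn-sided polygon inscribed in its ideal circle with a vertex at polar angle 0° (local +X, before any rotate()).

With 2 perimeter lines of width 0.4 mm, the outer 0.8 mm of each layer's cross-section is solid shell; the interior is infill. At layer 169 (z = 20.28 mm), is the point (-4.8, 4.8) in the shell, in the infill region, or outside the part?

infill

At z = 20.28 mm: the r=8 cylinder contributes a regular 32-gon of circumradius 8; the cylinder at (-1, 6) is absent (z outside [-2, 8]); the cube at (2, 8) is not intersected at this z (z outside [-2, 20]); the cylinder at (3, 13) is absent (z outside [4.5, 15]); After the difference (first − rest): none of the subtracted shapes is present at this height, so the r=8 cylinder is unchanged — 1 connected region; the cylinder at (0, 5) is absent (z outside [5, 18]); Merging all regions: only the result so far is present, so the union is just that shape — 1 connected region; (rotated 35° about Z; rotation is an isometry so areas/perimeters/island counts are preserved). Overall, the cross-section is a single solid region. Undo the 35° rotation: the query point maps to (-1.179, 6.685) in the un-rotated model frame. The nearest boundary edge runs (0.00, 8.00)→(-1.56, 7.85); distance from the point to it = 1.19 mm. The point is inside the cross-section and 1.19 mm from the nearest boundary — more than the 0.8 mm shell width (2 × 0.4), so it's in the infill interior.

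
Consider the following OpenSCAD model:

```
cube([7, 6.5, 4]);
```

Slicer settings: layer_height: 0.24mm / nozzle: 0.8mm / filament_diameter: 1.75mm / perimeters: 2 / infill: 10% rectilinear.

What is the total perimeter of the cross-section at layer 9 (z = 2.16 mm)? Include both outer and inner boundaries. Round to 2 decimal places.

27.00 mm

At z = 2.16 mm: the 7×6.5 cube contributes its full rectangle (perimeter 27.00 mm). Overall, the cross-section is a single solid region. Total boundary length (outer) = 27.00 mm.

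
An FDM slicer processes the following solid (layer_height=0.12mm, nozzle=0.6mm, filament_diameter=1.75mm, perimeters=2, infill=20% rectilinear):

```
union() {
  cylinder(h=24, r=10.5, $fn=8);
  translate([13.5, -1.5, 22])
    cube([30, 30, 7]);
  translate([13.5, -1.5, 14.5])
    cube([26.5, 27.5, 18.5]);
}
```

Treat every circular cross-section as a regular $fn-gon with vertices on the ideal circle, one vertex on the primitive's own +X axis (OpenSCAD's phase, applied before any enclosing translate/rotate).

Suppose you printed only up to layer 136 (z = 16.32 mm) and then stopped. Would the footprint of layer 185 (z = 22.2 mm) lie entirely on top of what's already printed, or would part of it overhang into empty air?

part overhangs

Compare the two slices. At z = 16.32: the cylinder: section is a regular 8-gon, circumradius r=10.5 (area = (8/2)·10.500²·sin(360°/8) = 311.83 mm²); the cube at (13.5, -1.5) is absent (z outside [22, 29]); the cube at (13.5, -1.5) is present — its section is the full 26.5×27.5 rectangle (area 728.75 mm²); Merging all regions: the 2 present regions are separate (no shared area or edge), so areas and boundary lengths simply add and each stays a separate island — area = 1040.58 mm². At z = 22.2: the r=10.5 cylinder gives a regular 8-gon of circumradius 10.5 (constant along its height) (area = (8/2)·10.500²·sin(360°/8) = 311.83 mm²); the cube at (13.5, -1.5) (footprint 30×30) is included at this height (area 900.00 mm²); the 26.5×27.5 cube at (13.5, -1.5) contributes its full rectangle (area 728.75 mm²); Merging all regions: the regions partially overlap — summed areas 1940.58 mm² minus the doubly-counted overlap 728.75 mm² gives 1211.83 mm² — area = 1211.83 mm². Checking containment: at z = 22.2 the cross-section extends beyond the z = 16.32 cross-section by about 171.25 mm².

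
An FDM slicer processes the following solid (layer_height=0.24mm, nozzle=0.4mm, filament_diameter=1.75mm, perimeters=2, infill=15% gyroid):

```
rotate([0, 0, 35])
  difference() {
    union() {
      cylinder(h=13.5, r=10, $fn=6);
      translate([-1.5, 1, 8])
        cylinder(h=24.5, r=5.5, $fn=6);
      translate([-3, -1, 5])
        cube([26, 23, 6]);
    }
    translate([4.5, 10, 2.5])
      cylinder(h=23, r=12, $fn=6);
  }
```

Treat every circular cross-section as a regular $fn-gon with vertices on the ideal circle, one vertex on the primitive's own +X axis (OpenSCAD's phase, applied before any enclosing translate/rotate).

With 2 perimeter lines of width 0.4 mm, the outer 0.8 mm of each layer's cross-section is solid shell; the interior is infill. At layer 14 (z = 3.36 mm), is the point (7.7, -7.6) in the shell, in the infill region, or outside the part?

At z = 3.36 mm: the cylinder: section is a regular 6-gon, circumradius r=10; the cylinder at (-1.5, 1) is absent (z outside [8, 32.5]); the cube at (-3, -1) is absent (z outside [5, 11]); Taking the union: only the r=10 cylinder is present, so the union is just that shape — 1 connected region; the r=12 cylinder at (4.5, 10) gives a regular 6-gon of circumradius 12 (constant along its height); After the difference (first − rest): starting from that combined region, the r=12 cylinder at (4.5, 10) partially overlaps it — only the 104.78 mm² overlap (of its 374.12 mm²) is removed, clipping the outline — 1 connected region; (whole slice rotated 35° about Z — lengths, areas and connectivity unchanged). Overall, the cross-section is a single solid region. Undo the 35° rotation: the query point maps to (1.948, -10.642) in the un-rotated model frame. The nearest boundary edge runs (5.00, -8.66)→(-5.00, -8.66); distance from the point to it = 1.98 mm. The point is not inside any of the regions above, so it lies outside the cross-section (1.98 mm from the nearest boundary).

outside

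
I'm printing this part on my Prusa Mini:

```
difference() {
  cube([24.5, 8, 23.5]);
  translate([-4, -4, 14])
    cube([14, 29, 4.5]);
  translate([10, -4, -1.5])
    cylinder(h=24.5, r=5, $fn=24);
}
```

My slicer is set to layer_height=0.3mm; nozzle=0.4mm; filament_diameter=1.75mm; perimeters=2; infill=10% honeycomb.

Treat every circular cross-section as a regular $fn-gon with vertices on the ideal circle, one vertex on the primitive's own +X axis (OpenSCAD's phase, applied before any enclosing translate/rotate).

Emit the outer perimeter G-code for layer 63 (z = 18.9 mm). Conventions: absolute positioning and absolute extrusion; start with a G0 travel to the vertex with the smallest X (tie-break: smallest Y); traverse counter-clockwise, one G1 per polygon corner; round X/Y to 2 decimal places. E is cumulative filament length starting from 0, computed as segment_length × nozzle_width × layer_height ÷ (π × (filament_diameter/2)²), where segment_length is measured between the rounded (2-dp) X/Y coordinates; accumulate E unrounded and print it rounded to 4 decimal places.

At z = 18.9 mm: the cube is present — its section is the full 24.5×8 rectangle; the cube at (-4, -4) is absent (z outside [14, 18.5]); the r=5 cylinder at (10, -4) contributes a regular 24-gon of circumradius 5; Taking the first minus the rest: starting from the 24.5×8 cube, the r=5 cylinder at (10, -4) partially overlaps it — only the 3.91 mm² overlap (of its 77.65 mm²) is removed, clipping the outline — 1 connected region. The outline is a single polygon with 11 vertices. Extrusion per mm of travel: 0.4 × 0.3 / (π × 0.875²) = 0.049890. Accumulating E over each segment gives final E = 3.2651.

G0 X0.00 Y0.00 Z18.90
G1 X7.07 Y0.00 E0.3527
G1 X7.50 Y0.33 E0.3798
G1 X8.71 Y0.83 E0.4451
G1 X10.00 Y1.00 E0.5100
G1 X11.29 Y0.83 E0.5749
G1 X12.50 Y0.33 E0.6402
G1 X12.93 Y0.00 E0.6673
G1 X24.50 Y0.00 E1.2445
G1 X24.50 Y8.00 E1.6436
G1 X0.00 Y8.00 E2.8659
G1 X0.00 Y0.00 E3.2651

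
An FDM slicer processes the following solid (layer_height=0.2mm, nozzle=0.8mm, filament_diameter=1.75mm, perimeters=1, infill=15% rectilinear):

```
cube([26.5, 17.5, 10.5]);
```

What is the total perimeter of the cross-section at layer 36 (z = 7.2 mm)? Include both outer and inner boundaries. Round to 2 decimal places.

88.00 mm

At z = 7.2 mm: the cube (footprint 26.5×17.5) is included at this height (perimeter 88.00 mm). Overall, the cross-section is a single solid region. Total boundary length (outer) = 88.00 mm.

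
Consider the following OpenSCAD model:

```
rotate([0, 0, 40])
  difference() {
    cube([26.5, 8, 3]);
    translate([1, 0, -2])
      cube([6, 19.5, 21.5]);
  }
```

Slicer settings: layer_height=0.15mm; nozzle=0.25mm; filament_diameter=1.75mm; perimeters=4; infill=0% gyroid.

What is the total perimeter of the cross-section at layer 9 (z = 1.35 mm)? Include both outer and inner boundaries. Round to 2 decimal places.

At z = 1.35 mm: the 26.5×8 cube contributes its full rectangle (perimeter 69.00 mm); the cube at (1, 0) is present — its section is the full 6×19.5 rectangle (perimeter 51.00 mm); Subtracting the remaining from the first: starting from the 26.5×8 cube, the 6×19.5 cube at (1, 0) partially overlaps it — only the 48.00 mm² overlap (of its 117.00 mm²) is removed, clipping the outline — boundary = 73.00 mm; (rotated 40° about Z; rotation is an isometry so areas/perimeters/island counts are preserved). Overall, the cross-section has 2 separate islands. Total boundary length (outer) = 73.00 mm.

73.00 mm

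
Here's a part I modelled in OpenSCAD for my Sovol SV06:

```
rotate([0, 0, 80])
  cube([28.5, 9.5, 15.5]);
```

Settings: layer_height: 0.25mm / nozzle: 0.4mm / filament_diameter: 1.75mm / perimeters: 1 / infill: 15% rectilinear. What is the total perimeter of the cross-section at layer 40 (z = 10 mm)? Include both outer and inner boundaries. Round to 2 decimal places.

76.00 mm

At z = 10 mm: the cube is present — its section is the full 28.5×9.5 rectangle (perimeter 76.00 mm); (rotated 80° about Z; rotation is an isometry so areas/perimeters/island counts are preserved). Overall, the cross-section is a single solid region. Total boundary length (outer) = 76.00 mm.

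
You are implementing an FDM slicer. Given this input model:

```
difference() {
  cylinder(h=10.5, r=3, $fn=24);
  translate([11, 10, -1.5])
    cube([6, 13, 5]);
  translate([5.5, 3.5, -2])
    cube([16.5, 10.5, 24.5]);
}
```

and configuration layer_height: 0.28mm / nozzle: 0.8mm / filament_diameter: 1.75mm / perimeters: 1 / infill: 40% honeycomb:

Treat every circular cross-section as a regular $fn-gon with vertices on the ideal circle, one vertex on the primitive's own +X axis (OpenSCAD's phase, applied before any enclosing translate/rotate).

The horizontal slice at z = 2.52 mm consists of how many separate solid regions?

1

At z = 2.52 mm: the r=3 cylinder contributes a regular 24-gon of circumradius 3; the 6×13 cube at (11, 10) contributes its full rectangle; the cube at (5.5, 3.5) is present — its section is the full 16.5×10.5 rectangle; Taking the first minus the rest: starting from the r=3 cylinder, the 6×13 cube at (11, 10) misses the remaining region (no effect); the 16.5×10.5 cube at (5.5, 3.5) misses the remaining region (no effect) — 1 connected region. The result has 1 disconnected region.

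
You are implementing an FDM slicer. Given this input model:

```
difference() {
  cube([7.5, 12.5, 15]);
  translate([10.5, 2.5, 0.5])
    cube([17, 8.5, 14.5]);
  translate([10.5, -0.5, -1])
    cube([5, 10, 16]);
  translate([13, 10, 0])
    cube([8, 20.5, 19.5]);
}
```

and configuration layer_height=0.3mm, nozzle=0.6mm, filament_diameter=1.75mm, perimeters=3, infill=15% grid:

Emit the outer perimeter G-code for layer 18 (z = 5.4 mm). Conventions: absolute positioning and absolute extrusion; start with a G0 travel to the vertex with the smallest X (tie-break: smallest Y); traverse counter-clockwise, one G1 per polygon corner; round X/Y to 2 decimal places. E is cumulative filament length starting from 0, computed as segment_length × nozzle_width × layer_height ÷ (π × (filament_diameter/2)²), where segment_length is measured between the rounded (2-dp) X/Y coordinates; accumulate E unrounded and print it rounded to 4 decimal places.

G0 X0.00 Y0.00 Z5.40
G1 X7.50 Y0.00 E0.5613
G1 X7.50 Y12.50 E1.4967
G1 X0.00 Y12.50 E2.0580
G1 X0.00 Y0.00 E2.9934

At z = 5.4 mm: the cube is present — its section is the full 7.5×12.5 rectangle; the cube at (10.5, 2.5) is present — its section is the full 17×8.5 rectangle; the cube at (10.5, -0.5) is present — its section is the full 5×10 rectangle; the cube at (13, 10) is present — its section is the full 8×20.5 rectangle; Taking the first minus the rest: starting from the 7.5×12.5 cube, the 17×8.5 cube at (10.5, 2.5) misses the remaining region (no effect); the 5×10 cube at (10.5, -0.5) misses the remaining region (no effect); the 8×20.5 cube at (13, 10) misses the remaining region (no effect) — 1 connected region. The outline is a single polygon with 4 vertices. Extrusion per mm of travel: 0.6 × 0.3 / (π × 0.875²) = 0.074835. Accumulating E over each segment gives final E = 2.9934.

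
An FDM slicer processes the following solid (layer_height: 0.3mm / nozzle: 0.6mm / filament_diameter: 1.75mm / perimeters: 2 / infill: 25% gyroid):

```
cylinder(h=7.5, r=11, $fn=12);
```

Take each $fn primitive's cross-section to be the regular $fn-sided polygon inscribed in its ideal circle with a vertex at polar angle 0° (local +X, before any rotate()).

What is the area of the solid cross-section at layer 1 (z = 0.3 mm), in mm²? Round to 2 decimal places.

363.00 mm²

At z = 0.3 mm: the r=11 cylinder gives a regular 12-gon of circumradius 11 (constant along its height) (area = (12/2)·11.000²·sin(360°/12) = 363.00 mm²). Overall, the cross-section is a single solid region. Net area = 363.00 mm².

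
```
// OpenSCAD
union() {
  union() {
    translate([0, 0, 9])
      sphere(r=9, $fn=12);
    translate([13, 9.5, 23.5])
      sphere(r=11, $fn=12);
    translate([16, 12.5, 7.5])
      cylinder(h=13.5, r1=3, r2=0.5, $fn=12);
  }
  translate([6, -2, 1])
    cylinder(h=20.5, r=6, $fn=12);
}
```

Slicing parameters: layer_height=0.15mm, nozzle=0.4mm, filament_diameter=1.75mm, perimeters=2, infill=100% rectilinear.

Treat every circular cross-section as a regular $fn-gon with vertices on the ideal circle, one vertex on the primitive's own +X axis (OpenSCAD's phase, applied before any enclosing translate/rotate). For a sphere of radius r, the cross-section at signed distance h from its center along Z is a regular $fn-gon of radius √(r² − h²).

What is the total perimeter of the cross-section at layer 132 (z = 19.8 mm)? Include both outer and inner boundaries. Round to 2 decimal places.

At z = 19.8 mm: the sphere does not reach this height (|z−center|=10.800 > r=9); the r=11 sphere at (13, 9.5) contributes a regular 12-gon of circumradius √(11²−3.7²) = 10.359 (perimeter = 2·12·10.359·sin(180°/12) = 64.35 mm); the cone at (16, 12.5): at t=0.911 of its height the radius interpolates to r₁+(r₂−r₁)t = 0.722, giving a regular 12-gon of that circumradius (perimeter = 2·12·0.722·sin(180°/12) = 4.49 mm); Merging all regions: the cone at (16, 12.5) lies entirely inside the r=11 sphere at (13, 9.5), so the union is just the r=11 sphere at (13, 9.5) — boundary = 64.35 mm; the cylinder at (6, -2): section is a regular 12-gon, circumradius r=6 (perimeter = 2·12·6.000·sin(180°/12) = 37.27 mm); Combining (union): the regions partially overlap (shared area 13.87 mm²), so the edge portions inside another operand are dropped and the merged outline is re-measured after clipping — boundary = 84.20 mm. Overall, the cross-section is a single solid region. Total boundary length (outer) = 84.20 mm.

84.20 mm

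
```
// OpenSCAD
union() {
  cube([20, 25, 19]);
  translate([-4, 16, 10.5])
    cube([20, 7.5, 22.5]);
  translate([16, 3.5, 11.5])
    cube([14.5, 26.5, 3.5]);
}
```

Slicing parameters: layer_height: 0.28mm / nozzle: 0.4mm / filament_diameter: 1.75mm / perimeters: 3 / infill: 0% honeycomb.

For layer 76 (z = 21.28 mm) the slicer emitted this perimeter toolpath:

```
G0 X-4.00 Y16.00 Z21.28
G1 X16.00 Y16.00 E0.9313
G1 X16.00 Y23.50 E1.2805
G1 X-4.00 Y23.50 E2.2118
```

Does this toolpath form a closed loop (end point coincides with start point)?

no

Start point (G0): (-4.00, 16.00). End point (last G1): the path does not return to the start — open.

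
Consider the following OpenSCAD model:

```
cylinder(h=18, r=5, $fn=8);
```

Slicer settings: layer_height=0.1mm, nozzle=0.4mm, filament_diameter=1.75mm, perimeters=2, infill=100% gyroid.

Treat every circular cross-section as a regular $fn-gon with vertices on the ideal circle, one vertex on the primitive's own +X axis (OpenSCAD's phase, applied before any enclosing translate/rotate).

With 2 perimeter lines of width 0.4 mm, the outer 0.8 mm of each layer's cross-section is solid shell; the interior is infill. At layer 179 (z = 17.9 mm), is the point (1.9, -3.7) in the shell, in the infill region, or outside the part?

shell

At z = 17.9 mm: the r=5 cylinder contributes a regular 8-gon of circumradius 5. Overall, the cross-section is a single solid region. The nearest boundary edge runs (-0.00, -5.00)→(3.54, -3.54); distance from the point to it = 0.47 mm. The point is inside the cross-section, 0.47 mm from the nearest boundary — within the 0.8 mm shell band (2 × 0.4).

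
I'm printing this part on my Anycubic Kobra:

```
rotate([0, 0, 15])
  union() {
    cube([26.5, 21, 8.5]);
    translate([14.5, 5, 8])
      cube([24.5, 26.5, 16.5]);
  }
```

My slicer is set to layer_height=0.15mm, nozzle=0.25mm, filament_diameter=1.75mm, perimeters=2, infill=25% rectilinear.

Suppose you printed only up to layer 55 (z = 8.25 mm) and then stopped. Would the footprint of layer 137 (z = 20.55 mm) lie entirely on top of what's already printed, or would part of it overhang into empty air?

entirely on top

Compare the two slices. At z = 8.25: the 26.5×21 cube contributes its full rectangle (area 556.50 mm²); the cube at (14.5, 5) is present — its section is the full 24.5×26.5 rectangle (area 649.25 mm²); Merging all regions: the regions partially overlap — summed areas 1205.75 mm² minus the doubly-counted overlap 192.00 mm² gives 1013.75 mm² — area = 1013.75 mm²; (rotated 15° about Z; rotation is an isometry so areas/perimeters/island counts are preserved). At z = 20.55: the cube does not reach this height (z outside [0, 8.5]); the cube at (14.5, 5) (footprint 24.5×26.5) is included at this height (area 649.25 mm²); Taking the union: only the 24.5×26.5 cube at (14.5, 5) is present, so the union is just that shape — area = 649.25 mm²; (whole slice rotated 15° about Z — lengths, areas and connectivity unchanged). Checking containment: the cross-section at z = 20.55 is a subset of the cross-section at z = 8.25.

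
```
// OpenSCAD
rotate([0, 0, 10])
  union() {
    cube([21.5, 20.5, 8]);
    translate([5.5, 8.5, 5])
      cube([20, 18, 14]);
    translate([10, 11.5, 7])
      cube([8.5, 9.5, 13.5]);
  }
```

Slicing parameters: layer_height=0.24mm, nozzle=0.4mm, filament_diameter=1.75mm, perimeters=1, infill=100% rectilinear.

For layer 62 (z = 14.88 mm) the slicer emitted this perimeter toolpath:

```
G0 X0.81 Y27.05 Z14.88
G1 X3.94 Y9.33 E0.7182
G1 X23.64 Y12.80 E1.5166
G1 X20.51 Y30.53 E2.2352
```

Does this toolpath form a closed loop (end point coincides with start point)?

no

Start point (G0): (0.81, 27.05). End point (last G1): the path does not return to the start — open.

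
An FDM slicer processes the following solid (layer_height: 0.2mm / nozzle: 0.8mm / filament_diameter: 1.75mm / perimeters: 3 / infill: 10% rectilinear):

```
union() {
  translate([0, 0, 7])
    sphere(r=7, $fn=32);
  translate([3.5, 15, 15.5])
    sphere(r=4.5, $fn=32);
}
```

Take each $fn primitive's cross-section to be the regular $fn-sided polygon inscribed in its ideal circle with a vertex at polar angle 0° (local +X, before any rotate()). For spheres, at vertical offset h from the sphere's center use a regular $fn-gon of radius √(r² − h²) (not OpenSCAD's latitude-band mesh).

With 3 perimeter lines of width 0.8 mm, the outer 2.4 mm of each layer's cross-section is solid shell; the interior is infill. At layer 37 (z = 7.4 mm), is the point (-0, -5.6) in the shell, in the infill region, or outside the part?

shell

At z = 7.4 mm: the sphere: section is a regular 32-gon, circumradius = √(r²−h²) = √(7²−0.4²) = 6.989; the sphere at (3.5, 15) does not reach this height (|z−center|=8.100 > r=4.5); Merging all regions: only the r=7 sphere is present, so the union is just that shape — 1 connected region. Overall, the cross-section is a single solid region. The nearest boundary edge runs (-1.36, -6.85)→(-0.00, -6.99); distance from the point to it = 1.38 mm. The point is inside the cross-section, 1.38 mm from the nearest boundary — within the 2.4 mm shell band (3 × 0.8).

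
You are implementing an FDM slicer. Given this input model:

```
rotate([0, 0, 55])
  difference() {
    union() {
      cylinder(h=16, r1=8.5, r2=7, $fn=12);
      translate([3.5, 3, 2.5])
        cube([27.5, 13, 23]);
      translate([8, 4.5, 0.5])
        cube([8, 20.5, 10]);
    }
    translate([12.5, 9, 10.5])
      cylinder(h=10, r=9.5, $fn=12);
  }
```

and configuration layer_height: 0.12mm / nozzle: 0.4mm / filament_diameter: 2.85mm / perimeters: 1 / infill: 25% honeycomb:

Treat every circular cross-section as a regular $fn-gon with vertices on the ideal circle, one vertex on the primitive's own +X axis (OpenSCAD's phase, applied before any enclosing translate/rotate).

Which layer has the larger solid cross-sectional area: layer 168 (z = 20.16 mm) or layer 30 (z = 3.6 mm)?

layer 30 (z = 3.6 mm)

Layer 168 (z = 20.16): the cone does not reach this height (z outside [0, 16]); the cube at (3.5, 3) is present — its section is the full 27.5×13 rectangle (area 357.50 mm²); the cube at (8, 4.5) does not reach this height (z outside [0.5, 10.5]); Combining (union): only the 27.5×13 cube at (3.5, 3) is present, so the union is just that shape — area = 357.50 mm²; the r=9.5 cylinder at (12.5, 9) contributes a regular 12-gon of circumradius 9.5 (area = (12/2)·9.500²·sin(360°/12) = 270.75 mm²); Subtracting the remaining from the first: starting from the result so far (357.50 mm²), the r=9.5 cylinder at (12.5, 9) partially overlaps it — only the 218.44 mm² overlap (of its 270.75 mm²) is removed, clipping the outline — area = 139.06 mm²; (rotated 55° about Z; rotation is an isometry so areas/perimeters/island counts are preserved). So its area = 139.06 mm². Layer 30 (z = 3.6): the cone: at t=0.225 of its height the radius interpolates to r₁+(r₂−r₁)t = 8.162, giving a regular 12-gon of that circumradius (area = (12/2)·8.162²·sin(360°/12) = 199.88 mm²); the 27.5×13 cube at (3.5, 3) contributes its full rectangle (area 357.50 mm²); the 8×20.5 cube at (8, 4.5) contributes its full rectangle (area 164.00 mm²); Merging all regions: the regions partially overlap — summed areas 721.38 mm² minus the doubly-counted overlap 102.26 mm² gives 619.12 mm² — area = 619.12 mm²; the cylinder at (12.5, 9) is absent (z outside [10.5, 20.5]); After the difference (first − rest): none of the subtracted shapes is present at this height, so that combined region is unchanged — area = 619.12 mm²; (whole slice rotated 55° about Z — lengths, areas and connectivity unchanged). So its area = 619.12 mm². Layer 30 is larger (619.12 vs 139.06 mm²).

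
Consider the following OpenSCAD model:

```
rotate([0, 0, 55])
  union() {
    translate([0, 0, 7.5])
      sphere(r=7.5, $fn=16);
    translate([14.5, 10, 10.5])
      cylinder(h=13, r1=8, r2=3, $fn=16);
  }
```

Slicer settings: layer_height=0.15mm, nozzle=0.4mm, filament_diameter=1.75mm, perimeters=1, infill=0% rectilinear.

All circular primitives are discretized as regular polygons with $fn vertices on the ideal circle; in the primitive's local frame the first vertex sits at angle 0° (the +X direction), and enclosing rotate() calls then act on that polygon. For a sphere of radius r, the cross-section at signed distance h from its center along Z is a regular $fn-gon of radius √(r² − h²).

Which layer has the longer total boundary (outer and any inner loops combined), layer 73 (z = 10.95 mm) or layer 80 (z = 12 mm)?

layer 73 (z = 10.95 mm)

Layer 73 (z = 10.95): the r=7.5 sphere slices to a regular 16-gon of circumradius 6.659 (√(r²−h²) with h=3.45 from center) (perimeter = 2·16·6.659·sin(180°/16) = 41.57 mm); the cone at (14.5, 10): at t=0.035 of its height the radius interpolates to r₁+(r₂−r₁)t = 7.827, giving a regular 16-gon of that circumradius (perimeter = 2·16·7.827·sin(180°/16) = 48.86 mm); Merging all regions: the 2 present regions are separate (no shared area or edge), so areas and boundary lengths simply add and each stays a separate island — boundary = 90.44 mm; (whole slice rotated 55° about Z — lengths, areas and connectivity unchanged). So its perimeter = 90.44 mm. Layer 80 (z = 12): the r=7.5 sphere contributes a regular 16-gon of circumradius √(7.5²−4.5²) = 6.000 (perimeter = 2·16·6.000·sin(180°/16) = 37.46 mm); the cone at (14.5, 10) contributes a regular 16-gon of circumradius 7.423 (interpolated between r1=8 and r2=3 at t=0.115) (perimeter = 2·16·7.423·sin(180°/16) = 46.34 mm); Merging all regions: the 2 present regions are separate (no shared area or edge), so areas and boundary lengths simply add and each stays a separate island — boundary = 83.80 mm; (rotated 55° about Z; rotation is an isometry so areas/perimeters/island counts are preserved). So its perimeter = 83.80 mm. Layer 73 is larger (90.44 vs 83.80 mm).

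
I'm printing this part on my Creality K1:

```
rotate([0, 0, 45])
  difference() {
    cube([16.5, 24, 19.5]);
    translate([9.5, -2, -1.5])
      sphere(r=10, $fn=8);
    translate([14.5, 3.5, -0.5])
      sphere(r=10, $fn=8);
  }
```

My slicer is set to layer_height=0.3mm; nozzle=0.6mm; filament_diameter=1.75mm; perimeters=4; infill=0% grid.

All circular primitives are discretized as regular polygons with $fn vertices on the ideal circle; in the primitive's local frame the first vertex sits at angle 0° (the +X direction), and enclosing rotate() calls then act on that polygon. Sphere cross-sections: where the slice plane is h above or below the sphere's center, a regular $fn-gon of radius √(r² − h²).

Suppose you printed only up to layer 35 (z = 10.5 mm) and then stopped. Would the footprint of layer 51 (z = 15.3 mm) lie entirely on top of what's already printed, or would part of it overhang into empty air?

entirely on top

Compare the two slices. At z = 10.5: the cube is present — its section is the full 16.5×24 rectangle (area 396.00 mm²); the sphere at (9.5, -2) does not reach this height (|z−center|=12.000 > r=10); the sphere at (14.5, 3.5) is not intersected at this z (|z−center|=11.000 > r=10); After the difference (first − rest): none of the subtracted shapes is present at this height, so the 16.5×24 cube is unchanged — area = 396.00 mm²; (whole slice rotated 45° about Z — lengths, areas and connectivity unchanged). At z = 15.3: the cube (footprint 16.5×24) is included at this height (area 396.00 mm²); the sphere at (9.5, -2) is absent (|z−center|=16.800 > r=10); the sphere at (14.5, 3.5) does not reach this height (|z−center|=15.800 > r=10); Subtracting the remaining from the first: none of the subtracted shapes is present at this height, so the 16.5×24 cube is unchanged — area = 396.00 mm²; (rotated 45° about Z; rotation is an isometry so areas/perimeters/island counts are preserved). Checking containment: the cross-section at z = 15.3 is a subset of the cross-section at z = 10.5.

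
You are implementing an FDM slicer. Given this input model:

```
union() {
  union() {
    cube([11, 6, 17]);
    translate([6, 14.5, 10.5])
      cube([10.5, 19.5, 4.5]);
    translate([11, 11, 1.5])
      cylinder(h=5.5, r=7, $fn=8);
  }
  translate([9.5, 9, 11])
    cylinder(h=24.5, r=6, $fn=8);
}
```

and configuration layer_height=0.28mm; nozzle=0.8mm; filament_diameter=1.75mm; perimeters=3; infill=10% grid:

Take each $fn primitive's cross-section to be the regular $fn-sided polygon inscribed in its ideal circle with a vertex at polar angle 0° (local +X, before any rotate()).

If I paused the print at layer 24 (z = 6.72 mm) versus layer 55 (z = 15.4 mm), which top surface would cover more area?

Layer 24 (z = 6.72): the cube is present — its section is the full 11×6 rectangle (area 66.00 mm²); the cube at (6, 14.5) is not intersected at this z (z outside [10.5, 15]); the r=7 cylinder at (11, 11) gives a regular 8-gon of circumradius 7 (constant along its height) (area = (8/2)·7.000²·sin(360°/8) = 138.59 mm²); Taking the union: the regions partially overlap — summed areas 204.59 mm² minus the doubly-counted overlap 4.83 mm² gives 199.76 mm² — area = 199.76 mm²; the cylinder at (9.5, 9) does not reach this height (z outside [11, 35.5]); Combining (union): only the result so far is present, so the union is just that shape — area = 199.76 mm². So its area = 199.76 mm². Layer 55 (z = 15.4): the 11×6 cube contributes its full rectangle (area 66.00 mm²); the cube at (6, 14.5) does not reach this height (z outside [10.5, 15]); the cylinder at (11, 11) is absent (z outside [1.5, 7]); Combining (union): only the 11×6 cube is present, so the union is just that shape — area = 66.00 mm²; the r=6 cylinder at (9.5, 9) gives a regular 8-gon of circumradius 6 (constant along its height) (area = (8/2)·6.000²·sin(360°/8) = 101.82 mm²); Combining (union): the regions partially overlap — summed areas 167.82 mm² minus the doubly-counted overlap 13.35 mm² gives 154.47 mm² — area = 154.47 mm². So its area = 154.47 mm². Layer 24 is larger (199.76 vs 154.47 mm²).

layer 24 (z = 6.72 mm)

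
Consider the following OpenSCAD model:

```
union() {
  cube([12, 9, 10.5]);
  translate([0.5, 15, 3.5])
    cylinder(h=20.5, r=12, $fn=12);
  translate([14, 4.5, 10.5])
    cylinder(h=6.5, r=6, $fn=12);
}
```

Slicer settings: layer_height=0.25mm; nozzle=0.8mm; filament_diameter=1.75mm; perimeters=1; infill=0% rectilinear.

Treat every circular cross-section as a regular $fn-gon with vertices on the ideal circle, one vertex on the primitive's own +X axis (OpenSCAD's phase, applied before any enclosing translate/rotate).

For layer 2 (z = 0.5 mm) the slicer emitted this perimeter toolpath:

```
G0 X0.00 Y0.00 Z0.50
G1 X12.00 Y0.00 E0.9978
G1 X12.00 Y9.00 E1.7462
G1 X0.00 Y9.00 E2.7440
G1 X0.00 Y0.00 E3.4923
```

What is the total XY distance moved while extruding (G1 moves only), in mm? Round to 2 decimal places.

Sum the Euclidean lengths of each G1 segment: total = 42.00 mm.

42.00 mm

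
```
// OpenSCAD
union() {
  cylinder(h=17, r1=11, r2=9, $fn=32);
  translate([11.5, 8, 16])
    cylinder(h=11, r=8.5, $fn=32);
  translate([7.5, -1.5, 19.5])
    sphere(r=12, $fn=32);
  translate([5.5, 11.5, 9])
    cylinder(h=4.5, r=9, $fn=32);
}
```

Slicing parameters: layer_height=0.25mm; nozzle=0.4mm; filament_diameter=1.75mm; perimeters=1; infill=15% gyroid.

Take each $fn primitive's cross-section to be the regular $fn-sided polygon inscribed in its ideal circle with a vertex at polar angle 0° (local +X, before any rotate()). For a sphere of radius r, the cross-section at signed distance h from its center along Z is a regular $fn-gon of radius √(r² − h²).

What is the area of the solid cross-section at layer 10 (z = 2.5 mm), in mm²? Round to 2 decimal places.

At z = 2.5 mm: the cone contributes a regular 32-gon of circumradius 10.706 (interpolated between r1=11 and r2=9 at t=0.147) (area = (32/2)·10.706²·sin(360°/32) = 357.77 mm²); the cylinder at (11.5, 8) does not reach this height (z outside [16, 27]); the sphere at (7.5, -1.5) is absent (|z−center|=17.000 > r=12); the cylinder at (5.5, 11.5) does not reach this height (z outside [9, 13.5]); Combining (union): only the cone is present, so the union is just that shape — area = 357.77 mm². Overall, the cross-section is a single solid region. Net area = 357.77 mm².

357.77 mm²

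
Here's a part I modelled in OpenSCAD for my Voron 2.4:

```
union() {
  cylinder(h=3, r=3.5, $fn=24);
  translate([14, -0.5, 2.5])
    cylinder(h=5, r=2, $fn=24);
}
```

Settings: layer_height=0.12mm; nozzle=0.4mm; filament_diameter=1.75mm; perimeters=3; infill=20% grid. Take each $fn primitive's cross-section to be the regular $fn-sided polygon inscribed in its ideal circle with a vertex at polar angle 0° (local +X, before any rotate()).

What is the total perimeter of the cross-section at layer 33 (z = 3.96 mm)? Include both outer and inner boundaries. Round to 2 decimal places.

12.53 mm

At z = 3.96 mm: the cylinder does not reach this height (z outside [0, 3]); the r=2 cylinder at (14, -0.5) gives a regular 24-gon of circumradius 2 (constant along its height) (perimeter = 2·24·2.000·sin(180°/24) = 12.53 mm); Taking the union: only the r=2 cylinder at (14, -0.5) is present, so the union is just that shape — boundary = 12.53 mm. Overall, the cross-section is a single solid region. Total boundary length (outer) = 12.53 mm.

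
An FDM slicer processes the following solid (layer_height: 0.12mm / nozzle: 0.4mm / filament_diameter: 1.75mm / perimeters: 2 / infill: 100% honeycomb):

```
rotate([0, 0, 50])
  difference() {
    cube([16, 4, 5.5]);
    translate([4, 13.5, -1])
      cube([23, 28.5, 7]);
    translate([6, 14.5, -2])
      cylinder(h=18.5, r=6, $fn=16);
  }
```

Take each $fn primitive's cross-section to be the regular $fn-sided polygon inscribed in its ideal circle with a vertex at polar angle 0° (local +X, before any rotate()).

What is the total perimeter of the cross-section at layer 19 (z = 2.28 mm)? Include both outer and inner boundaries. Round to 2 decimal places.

40.00 mm

At z = 2.28 mm: the cube (footprint 16×4) is included at this height (perimeter 40.00 mm); the cube at (4, 13.5) (footprint 23×28.5) is included at this height (perimeter 103.00 mm); the r=6 cylinder at (6, 14.5) gives a regular 16-gon of circumradius 6 (constant along its height) (perimeter = 2·16·6.000·sin(180°/16) = 37.46 mm); Taking the first minus the rest: starting from the 16×4 cube, the 23×28.5 cube at (4, 13.5) misses the remaining region (no effect); the r=6 cylinder at (6, 14.5) misses the remaining region (no effect) — boundary = 40.00 mm; (rotated 50° about Z; rotation is an isometry so areas/perimeters/island counts are preserved). Overall, the cross-section is a single solid region. Total boundary length (outer) = 40.00 mm.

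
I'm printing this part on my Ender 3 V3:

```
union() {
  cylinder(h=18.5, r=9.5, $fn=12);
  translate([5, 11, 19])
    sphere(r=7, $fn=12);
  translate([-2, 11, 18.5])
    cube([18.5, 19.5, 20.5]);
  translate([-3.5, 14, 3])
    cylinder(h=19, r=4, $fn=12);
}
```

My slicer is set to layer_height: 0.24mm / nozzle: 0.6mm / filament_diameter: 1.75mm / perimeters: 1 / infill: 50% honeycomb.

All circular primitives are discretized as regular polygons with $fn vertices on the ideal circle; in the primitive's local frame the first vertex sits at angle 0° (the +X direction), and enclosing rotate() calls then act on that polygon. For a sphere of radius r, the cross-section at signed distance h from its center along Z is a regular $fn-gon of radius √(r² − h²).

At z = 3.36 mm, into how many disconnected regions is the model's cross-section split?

2

At z = 3.36 mm: the r=9.5 cylinder contributes a regular 12-gon of circumradius 9.5; the sphere at (5, 11) does not reach this height (|z−center|=15.640 > r=7); the cube at (-2, 11) is absent (z outside [18.5, 39]); the r=4 cylinder at (-3.5, 14) gives a regular 12-gon of circumradius 4 (constant along its height); Combining (union): the 2 present regions are separate (no shared area or edge), so areas and boundary lengths simply add and each stays a separate island — 2 connected regions. The result has 2 disconnected regions.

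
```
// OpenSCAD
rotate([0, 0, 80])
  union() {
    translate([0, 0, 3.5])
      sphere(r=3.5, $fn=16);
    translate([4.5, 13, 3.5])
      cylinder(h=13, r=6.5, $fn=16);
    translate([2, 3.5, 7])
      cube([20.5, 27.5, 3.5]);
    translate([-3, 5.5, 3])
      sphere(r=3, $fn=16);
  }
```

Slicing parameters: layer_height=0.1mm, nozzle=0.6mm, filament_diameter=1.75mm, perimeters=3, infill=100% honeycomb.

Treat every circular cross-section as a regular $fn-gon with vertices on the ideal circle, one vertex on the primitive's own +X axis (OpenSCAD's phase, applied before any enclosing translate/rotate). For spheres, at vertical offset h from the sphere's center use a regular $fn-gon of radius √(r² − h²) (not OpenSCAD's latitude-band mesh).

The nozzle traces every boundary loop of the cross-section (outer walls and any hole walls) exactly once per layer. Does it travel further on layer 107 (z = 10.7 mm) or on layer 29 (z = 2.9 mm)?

Layer 107 (z = 10.7): the sphere is absent (|z−center|=7.200 > r=3.5); the cylinder at (4.5, 13): section is a regular 16-gon, circumradius r=6.5 (perimeter = 2·16·6.500·sin(180°/16) = 40.58 mm); the cube at (2, 3.5) does not reach this height (z outside [7, 10.5]); the sphere at (-3, 5.5) is not intersected at this z (|z−center|=7.700 > r=3); Merging all regions: only the r=6.5 cylinder at (4.5, 13) is present, so the union is just that shape — boundary = 40.58 mm; (rotated 80° about Z; rotation is an isometry so areas/perimeters/island counts are preserved). So its perimeter = 40.58 mm. Layer 29 (z = 2.9): the r=3.5 sphere slices to a regular 16-gon of circumradius 3.448 (√(r²−h²) with h=0.6 from center) (perimeter = 2·16·3.448·sin(180°/16) = 21.53 mm); the cylinder at (4.5, 13) is absent (z outside [3.5, 16.5]); the cube at (2, 3.5) is not intersected at this z (z outside [7, 10.5]); the r=3 sphere at (-3, 5.5) slices to a regular 16-gon of circumradius 2.998 (√(r²−h²) with h=0.1 from center) (perimeter = 2·16·2.998·sin(180°/16) = 18.72 mm); Combining (union): the regions partially overlap (shared area 0.07 mm²), so the edge portions inside another operand are dropped and the merged outline is re-measured after clipping — boundary = 38.02 mm; (rotated 80° about Z; rotation is an isometry so areas/perimeters/island counts are preserved). So its perimeter = 38.02 mm. Layer 107 is larger (40.58 vs 38.02 mm).

layer 107 (z = 10.7 mm)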